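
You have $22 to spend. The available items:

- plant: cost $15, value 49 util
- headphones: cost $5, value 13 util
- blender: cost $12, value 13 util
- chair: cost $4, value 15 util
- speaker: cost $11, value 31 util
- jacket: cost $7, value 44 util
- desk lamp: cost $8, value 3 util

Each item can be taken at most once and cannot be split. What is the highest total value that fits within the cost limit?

93 util

Check high-value combinations within $22:
- plant+jacket: cost 15+7=22, value 49+44=93
- chair+speaker+jacket: cost 4+11+7=22, value 15+31+44=90
- speaker+jacket: cost 11+7=18, value 31+44=75
Best: 93 util.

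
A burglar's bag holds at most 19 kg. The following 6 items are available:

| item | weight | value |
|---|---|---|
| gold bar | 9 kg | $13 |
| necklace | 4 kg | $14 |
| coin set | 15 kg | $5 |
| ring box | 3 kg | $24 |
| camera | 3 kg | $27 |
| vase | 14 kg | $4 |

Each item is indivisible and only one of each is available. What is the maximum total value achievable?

$78

This is a 0/1 knapsack; check combinations near the capacity.
- gold bar+necklace+ring box+camera: weight 9+4+3+3=19, value 13+14+24+27=78
- necklace+ring box+camera: weight 4+3+3=10, value 14+24+27=65
- gold bar+ring box+camera: weight 9+3+3=15, value 13+24+27=64
- gold bar+necklace+camera: weight 9+4+3=16, value 13+14+27=54
- ring box+camera: weight 3+3=6, value 24+27=51
Best: $78.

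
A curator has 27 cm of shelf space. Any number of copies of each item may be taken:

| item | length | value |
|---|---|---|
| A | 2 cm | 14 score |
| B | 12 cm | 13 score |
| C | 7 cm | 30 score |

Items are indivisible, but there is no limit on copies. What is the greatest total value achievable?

Best value-per-unit is A at 14/2, and filling with it alone uses length 13×2=26. No mix of the others beats 13×14 = 182.

182 score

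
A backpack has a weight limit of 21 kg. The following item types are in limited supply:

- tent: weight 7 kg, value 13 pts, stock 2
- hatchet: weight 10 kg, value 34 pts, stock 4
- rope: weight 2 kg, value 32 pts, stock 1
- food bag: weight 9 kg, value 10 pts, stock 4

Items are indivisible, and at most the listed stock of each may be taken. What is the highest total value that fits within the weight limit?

79 pts

Best selections within weight 21 and stock limits:
- 1×tent + 1×hatchet + 1×rope: weight 19, value 79
- 1×hatchet + 1×rope + 1×food bag: weight 21, value 76
Best: 79 pts.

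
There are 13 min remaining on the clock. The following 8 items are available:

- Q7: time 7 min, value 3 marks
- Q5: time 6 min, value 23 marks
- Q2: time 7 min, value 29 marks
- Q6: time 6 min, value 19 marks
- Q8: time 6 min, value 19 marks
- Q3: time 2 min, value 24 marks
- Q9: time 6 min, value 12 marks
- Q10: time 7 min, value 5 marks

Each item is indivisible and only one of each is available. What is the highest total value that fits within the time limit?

53 marks

This is a 0/1 knapsack; check combinations near the capacity.
- Q2+Q3: time 7+2=9, value 29+24=53
- Q5+Q2: time 6+7=13, value 23+29=52
- Q2+Q6: time 7+6=13, value 29+19=48
- Q2+Q8: time 7+6=13, value 29+19=48
Best: 53 marks.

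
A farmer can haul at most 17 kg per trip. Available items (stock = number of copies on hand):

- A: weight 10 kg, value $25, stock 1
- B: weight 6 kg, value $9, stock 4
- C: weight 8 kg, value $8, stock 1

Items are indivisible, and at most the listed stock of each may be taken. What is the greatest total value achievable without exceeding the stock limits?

Top feasible selections:
- 1×A + 1×B: weight 16, value 34
- 1×A: weight 10, value 25
- 2×B: weight 12, value 18
- 1×B + 1×C: weight 14, value 17
Best: $34.

$34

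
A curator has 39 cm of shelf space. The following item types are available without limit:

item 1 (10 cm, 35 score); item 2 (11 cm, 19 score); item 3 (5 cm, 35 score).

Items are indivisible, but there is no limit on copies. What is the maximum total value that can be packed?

245 score

Best value-per-unit is item 3 at 35/5, and filling with it alone uses length 7×5=35. No mix of the others beats 7×35 = 245.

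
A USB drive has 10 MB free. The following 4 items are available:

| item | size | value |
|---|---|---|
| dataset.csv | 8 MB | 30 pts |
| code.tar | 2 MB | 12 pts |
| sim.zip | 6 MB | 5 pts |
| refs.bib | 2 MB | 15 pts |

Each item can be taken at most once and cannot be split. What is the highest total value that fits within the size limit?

45 pts

Check high-value combinations within 10 MB:
- dataset.csv+refs.bib: size 8+2=10, value 30+15=45
- dataset.csv+code.tar: size 8+2=10, value 30+12=42
- code.tar+sim.zip+refs.bib: size 2+6+2=10, value 12+5+15=32
Best: 45 pts.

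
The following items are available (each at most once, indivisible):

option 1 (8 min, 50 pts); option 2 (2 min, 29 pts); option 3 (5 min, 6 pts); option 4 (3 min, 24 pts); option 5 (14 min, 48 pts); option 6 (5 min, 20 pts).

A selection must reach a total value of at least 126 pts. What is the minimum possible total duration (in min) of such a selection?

Subsets with value ≥ 126, sorted by total duration:
- option 1+option 2+option 3+option 4+option 6: duration 23, value 129
- option 1+option 2+option 5: duration 24, value 127
- option 1+option 2+option 4+option 5: duration 27, value 151
- option 1+option 2+option 5+option 6: duration 29, value 147
Minimum duration: 23 min.

23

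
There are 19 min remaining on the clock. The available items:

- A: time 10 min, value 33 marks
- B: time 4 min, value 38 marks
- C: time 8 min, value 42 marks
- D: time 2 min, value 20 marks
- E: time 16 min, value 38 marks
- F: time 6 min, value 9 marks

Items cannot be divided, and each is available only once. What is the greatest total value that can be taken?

Check high-value combinations within 19 min:
- B+C+D: time 4+8+2=14, value 38+42+20=100
- A+B+D: time 10+4+2=16, value 33+38+20=91
- B+C+F: time 4+8+6=18, value 38+42+9=89
- B+C: time 4+8=12, value 38+42=80
Best: 100 marks.

100 marks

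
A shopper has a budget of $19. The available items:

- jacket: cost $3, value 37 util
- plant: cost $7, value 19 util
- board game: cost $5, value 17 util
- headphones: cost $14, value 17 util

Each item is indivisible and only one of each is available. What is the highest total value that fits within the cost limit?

73 util

This is a 0/1 knapsack; check combinations near the capacity.
- jacket+plant+board game: cost 3+7+5=15, value 37+19+17=73
- jacket+plant: cost 3+7=10, value 37+19=56
- jacket+board game: cost 3+5=8, value 37+17=54
- jacket+headphones: cost 3+14=17, value 37+17=54
Best: 73 util.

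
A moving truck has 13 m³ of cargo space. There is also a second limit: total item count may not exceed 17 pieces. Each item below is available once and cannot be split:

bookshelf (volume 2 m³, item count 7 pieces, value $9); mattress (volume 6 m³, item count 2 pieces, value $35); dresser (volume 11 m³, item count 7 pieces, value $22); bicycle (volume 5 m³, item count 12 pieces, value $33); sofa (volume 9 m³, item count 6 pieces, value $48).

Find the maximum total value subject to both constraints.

Feasible sets respecting both limits:
- mattress+bicycle: volume 11, item count 14, value 68
- bookshelf+sofa: volume 11, item count 13, value 57
- sofa: volume 9, item count 6, value 48
- bookshelf+mattress: volume 8, item count 9, value 44
Best: $68.

$68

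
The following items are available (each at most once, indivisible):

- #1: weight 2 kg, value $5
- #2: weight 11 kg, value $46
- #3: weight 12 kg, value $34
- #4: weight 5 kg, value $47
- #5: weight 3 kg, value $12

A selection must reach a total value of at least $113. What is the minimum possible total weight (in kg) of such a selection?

Subsets with value ≥ 113, sorted by total weight:
- #2+#3+#4: weight 28, value 127
- #1+#2+#3+#4: weight 30, value 132
- #2+#3+#4+#5: weight 31, value 139
- #1+#2+#3+#4+#5: weight 33, value 144
Minimum weight: 28 kg.

28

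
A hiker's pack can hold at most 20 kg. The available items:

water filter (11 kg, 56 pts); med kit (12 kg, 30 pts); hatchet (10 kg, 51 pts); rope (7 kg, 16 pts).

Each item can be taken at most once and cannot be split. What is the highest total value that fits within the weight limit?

72 pts

Check high-value combinations within 20 kg:
- water filter+rope: weight 11+7=18, value 56+16=72
- hatchet+rope: weight 10+7=17, value 51+16=67
- water filter: weight 11, value 56
- hatchet: weight 10, value 51
Best: 72 pts.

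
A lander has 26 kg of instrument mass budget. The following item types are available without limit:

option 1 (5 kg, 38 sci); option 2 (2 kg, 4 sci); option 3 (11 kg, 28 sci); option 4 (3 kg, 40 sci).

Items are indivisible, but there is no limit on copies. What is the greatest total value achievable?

324 sci

Best value-per-unit is option 4 at 40/3; filling with it alone gives 8×40 = 320.
Optimal mix: 1×option 2 + 8×option 4 → mass 26, value 324.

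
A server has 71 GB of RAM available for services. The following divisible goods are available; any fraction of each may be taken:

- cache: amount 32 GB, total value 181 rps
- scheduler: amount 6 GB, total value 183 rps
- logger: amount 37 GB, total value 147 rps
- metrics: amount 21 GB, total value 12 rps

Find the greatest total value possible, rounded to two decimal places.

Take in order of value per unit:
- scheduler (183/6 per unit): all 6 → value 183, running total 183.00
- cache (181/32 per unit): all 32 → value 181, running total 364.00
- logger (147/37 per unit): 33 of 37 → value 33×147/37 = 131.1081, running total 495.11
Total 495.11.

495.11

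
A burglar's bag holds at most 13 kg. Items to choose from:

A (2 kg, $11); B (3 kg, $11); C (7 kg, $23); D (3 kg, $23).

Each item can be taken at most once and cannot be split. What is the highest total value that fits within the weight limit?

$57

Check high-value combinations within 13 kg:
- A+C+D: weight 2+7+3=12, value 11+23+23=57
- B+C+D: weight 3+7+3=13, value 11+23+23=57
- C+D: weight 7+3=10, value 23+23=46
Best: $57.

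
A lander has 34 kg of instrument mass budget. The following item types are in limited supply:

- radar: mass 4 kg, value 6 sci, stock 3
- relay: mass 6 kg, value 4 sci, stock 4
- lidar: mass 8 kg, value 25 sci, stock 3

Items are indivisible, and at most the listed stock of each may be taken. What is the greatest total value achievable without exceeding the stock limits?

Best selections within mass 34 and stock limits:
- 2×radar + 3×lidar: mass 32, value 87
- 1×radar + 1×relay + 3×lidar: mass 34, value 85
- 1×radar + 3×lidar: mass 28, value 81
- 1×relay + 3×lidar: mass 30, value 79
Best: 87 sci.

87 sci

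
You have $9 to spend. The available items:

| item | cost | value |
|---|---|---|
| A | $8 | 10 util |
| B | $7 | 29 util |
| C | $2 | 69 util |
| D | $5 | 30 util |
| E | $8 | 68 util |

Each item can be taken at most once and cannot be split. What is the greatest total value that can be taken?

This is a 0/1 knapsack; check combinations near the capacity.
- C+D: cost 2+5=7, value 69+30=99
- B+C: cost 7+2=9, value 29+69=98
- C: cost 2, value 69
- E: cost 8, value 68
Best: 99 util.

99 util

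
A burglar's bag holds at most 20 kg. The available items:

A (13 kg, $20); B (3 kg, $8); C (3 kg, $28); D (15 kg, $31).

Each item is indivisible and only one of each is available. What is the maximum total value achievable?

Check high-value combinations within 20 kg:
- C+D: weight 3+15=18, value 28+31=59
- A+B+C: weight 13+3+3=19, value 20+8+28=56
- A+C: weight 13+3=16, value 20+28=48
- B+D: weight 3+15=18, value 8+31=39
- B+C: weight 3+3=6, value 8+28=36
Best: $59.

$59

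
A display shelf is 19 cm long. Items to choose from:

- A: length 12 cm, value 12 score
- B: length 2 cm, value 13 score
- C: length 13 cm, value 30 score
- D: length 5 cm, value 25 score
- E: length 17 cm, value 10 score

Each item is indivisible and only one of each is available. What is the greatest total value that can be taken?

This is a 0/1 knapsack; check combinations near the capacity.
- C+D: length 13+5=18, value 30+25=55
- A+B+D: length 12+2+5=19, value 12+13+25=50
- B+C: length 2+13=15, value 13+30=43
- B+D: length 2+5=7, value 13+25=38
Best: 55 score.

55 score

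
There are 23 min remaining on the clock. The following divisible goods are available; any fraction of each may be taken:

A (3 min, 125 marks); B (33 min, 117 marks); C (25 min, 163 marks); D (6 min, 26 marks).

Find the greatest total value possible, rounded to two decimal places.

Take in order of value per unit:
- A (125/3 per unit): all 3 → value 125, running total 125.00
- C (163/25 per unit): 20 of 25 → value 20×163/25 = 130.4000, running total 255.40
Total 255.40.

255.40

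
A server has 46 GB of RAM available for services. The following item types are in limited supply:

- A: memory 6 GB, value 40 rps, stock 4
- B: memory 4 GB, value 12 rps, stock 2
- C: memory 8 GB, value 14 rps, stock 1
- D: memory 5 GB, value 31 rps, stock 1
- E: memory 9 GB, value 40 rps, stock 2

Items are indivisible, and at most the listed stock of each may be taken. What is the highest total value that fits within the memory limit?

255 rps

Top feasible selections:
- 4×A + 2×B + 1×D + 1×E: memory 46, value 255
- 4×A + 1×B + 2×E: memory 46, value 252
- 4×A + 1×C + 1×D + 1×E: memory 46, value 245
Best: 255 rps.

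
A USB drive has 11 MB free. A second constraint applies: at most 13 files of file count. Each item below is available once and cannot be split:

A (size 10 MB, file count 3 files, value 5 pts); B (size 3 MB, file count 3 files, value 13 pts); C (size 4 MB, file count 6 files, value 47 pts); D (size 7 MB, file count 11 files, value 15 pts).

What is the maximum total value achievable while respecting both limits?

Feasible sets respecting both limits:
- B+C: size 7, file count 9, value 60
- C: size 4, file count 6, value 47
- D: size 7, file count 11, value 15
Best: 60 pts.

60 pts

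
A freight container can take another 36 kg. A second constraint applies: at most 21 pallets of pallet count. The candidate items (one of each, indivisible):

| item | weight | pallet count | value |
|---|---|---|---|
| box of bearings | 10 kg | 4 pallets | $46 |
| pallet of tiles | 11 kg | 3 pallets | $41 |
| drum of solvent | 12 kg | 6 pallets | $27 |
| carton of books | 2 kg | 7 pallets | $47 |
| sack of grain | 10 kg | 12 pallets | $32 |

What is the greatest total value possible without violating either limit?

$161

Feasible sets respecting both limits:
- box of bearings+pallet of tiles+drum of solvent+carton of books: weight 35, pallet count 20, value 161
- box of bearings+pallet of tiles+carton of books: weight 23, pallet count 14, value 134
- box of bearings+drum of solvent+carton of books: weight 24, pallet count 17, value 120
- box of bearings+pallet of tiles+sack of grain: weight 31, pallet count 19, value 119
Best: $161.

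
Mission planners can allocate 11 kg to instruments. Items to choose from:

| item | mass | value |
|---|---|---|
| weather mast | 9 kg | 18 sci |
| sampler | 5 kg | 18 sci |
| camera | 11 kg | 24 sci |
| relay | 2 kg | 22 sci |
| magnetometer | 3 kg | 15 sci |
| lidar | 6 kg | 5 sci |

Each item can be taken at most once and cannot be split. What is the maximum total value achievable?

Check high-value combinations within 11 kg:
- sampler+relay+magnetometer: mass 5+2+3=10, value 18+22+15=55
- relay+magnetometer+lidar: mass 2+3+6=11, value 22+15+5=42
- sampler+relay: mass 5+2=7, value 18+22=40
- weather mast+relay: mass 9+2=11, value 18+22=40
Best: 55 sci.

55 sci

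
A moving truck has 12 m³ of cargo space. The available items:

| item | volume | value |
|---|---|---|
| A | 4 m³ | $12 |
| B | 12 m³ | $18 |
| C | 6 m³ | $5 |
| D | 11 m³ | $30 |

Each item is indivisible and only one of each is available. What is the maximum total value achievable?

$30

Check high-value combinations within 12 m³:
- D: volume 11, value 30
- B: volume 12, value 18
- A+C: volume 4+6=10, value 12+5=17
- A: volume 4, value 12
Best: $30.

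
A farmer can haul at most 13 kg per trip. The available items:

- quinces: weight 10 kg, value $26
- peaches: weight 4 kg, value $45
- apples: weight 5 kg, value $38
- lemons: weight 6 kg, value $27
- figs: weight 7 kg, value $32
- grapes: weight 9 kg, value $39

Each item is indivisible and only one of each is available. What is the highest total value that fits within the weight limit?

Check high-value combinations within 13 kg:
- peaches+grapes: weight 4+9=13, value 45+39=84
- peaches+apples: weight 4+5=9, value 45+38=83
- peaches+figs: weight 4+7=11, value 45+32=77
- peaches+lemons: weight 4+6=10, value 45+27=72
- apples+figs: weight 5+7=12, value 38+32=70
Best: $84.

$84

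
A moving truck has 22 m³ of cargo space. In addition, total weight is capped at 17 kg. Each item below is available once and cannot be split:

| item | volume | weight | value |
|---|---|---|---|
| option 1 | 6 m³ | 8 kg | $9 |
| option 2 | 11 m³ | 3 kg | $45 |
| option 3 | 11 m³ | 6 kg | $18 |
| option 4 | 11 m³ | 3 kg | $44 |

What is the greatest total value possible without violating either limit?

Feasible sets respecting both limits:
- option 2+option 4: volume 22, weight 6, value 89
- option 2+option 3: volume 22, weight 9, value 63
- option 3+option 4: volume 22, weight 9, value 62
Best: $89.

$89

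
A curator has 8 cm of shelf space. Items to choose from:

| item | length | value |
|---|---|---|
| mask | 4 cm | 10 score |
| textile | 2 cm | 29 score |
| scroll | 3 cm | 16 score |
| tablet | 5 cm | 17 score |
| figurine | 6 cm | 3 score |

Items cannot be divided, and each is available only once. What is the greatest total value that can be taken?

46 score

This is a 0/1 knapsack; check combinations near the capacity.
- textile+tablet: length 2+5=7, value 29+17=46
- textile+scroll: length 2+3=5, value 29+16=45
- mask+textile: length 4+2=6, value 10+29=39
Best: 46 score.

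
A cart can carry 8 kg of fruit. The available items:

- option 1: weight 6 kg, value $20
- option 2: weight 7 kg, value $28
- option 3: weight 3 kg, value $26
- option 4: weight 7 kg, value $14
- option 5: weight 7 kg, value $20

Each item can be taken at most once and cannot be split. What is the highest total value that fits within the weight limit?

Check high-value combinations within 8 kg:
- option 2: weight 7, value 28
- option 3: weight 3, value 26
- option 1: weight 6, value 20
Best: $28.

$28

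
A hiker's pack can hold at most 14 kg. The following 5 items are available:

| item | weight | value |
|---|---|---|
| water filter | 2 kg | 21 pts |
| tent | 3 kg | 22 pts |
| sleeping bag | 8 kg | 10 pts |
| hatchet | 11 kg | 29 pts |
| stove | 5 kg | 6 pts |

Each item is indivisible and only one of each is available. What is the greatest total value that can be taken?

53 pts

Check high-value combinations within 14 kg:
- water filter+tent+sleeping bag: weight 2+3+8=13, value 21+22+10=53
- tent+hatchet: weight 3+11=14, value 22+29=51
- water filter+hatchet: weight 2+11=13, value 21+29=50
Best: 53 pts.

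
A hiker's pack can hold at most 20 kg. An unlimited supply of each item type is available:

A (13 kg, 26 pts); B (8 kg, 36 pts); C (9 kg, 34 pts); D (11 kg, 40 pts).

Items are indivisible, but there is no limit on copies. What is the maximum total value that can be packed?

Best value-per-unit is B at 36/8; filling with it alone gives 2×36 = 72.
Optimal mix: 1×B + 1×D → weight 19, value 76.

76 pts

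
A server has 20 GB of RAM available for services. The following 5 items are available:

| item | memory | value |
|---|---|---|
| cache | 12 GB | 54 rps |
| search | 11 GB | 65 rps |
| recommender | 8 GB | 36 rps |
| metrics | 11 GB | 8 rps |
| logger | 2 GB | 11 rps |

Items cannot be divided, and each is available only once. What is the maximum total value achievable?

Check high-value combinations within 20 GB:
- search+recommender: memory 11+8=19, value 65+36=101
- cache+recommender: memory 12+8=20, value 54+36=90
- search+logger: memory 11+2=13, value 65+11=76
- search: memory 11, value 65
Best: 101 rps.

101 rps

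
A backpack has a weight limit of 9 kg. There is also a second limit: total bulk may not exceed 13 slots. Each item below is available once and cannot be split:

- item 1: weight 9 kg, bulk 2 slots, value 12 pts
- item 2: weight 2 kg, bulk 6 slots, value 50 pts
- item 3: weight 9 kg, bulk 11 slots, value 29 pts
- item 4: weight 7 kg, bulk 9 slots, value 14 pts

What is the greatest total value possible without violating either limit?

50 pts

Feasible sets respecting both limits:
- item 2: weight 2, bulk 6, value 50
- item 3: weight 9, bulk 11, value 29
- item 4: weight 7, bulk 9, value 14
Best: 50 pts.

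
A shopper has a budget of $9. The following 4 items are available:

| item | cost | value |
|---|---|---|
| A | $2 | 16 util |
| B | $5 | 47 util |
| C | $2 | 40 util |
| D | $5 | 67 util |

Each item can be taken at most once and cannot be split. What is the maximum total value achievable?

123 util

Check high-value combinations within $9:
- A+C+D: cost 2+2+5=9, value 16+40+67=123
- C+D: cost 2+5=7, value 40+67=107
- A+B+C: cost 2+5+2=9, value 16+47+40=103
Best: 123 util.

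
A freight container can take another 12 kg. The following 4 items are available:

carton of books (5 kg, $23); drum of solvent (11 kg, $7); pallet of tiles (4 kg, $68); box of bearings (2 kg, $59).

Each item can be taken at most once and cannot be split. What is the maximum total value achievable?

This is a 0/1 knapsack; check combinations near the capacity.
- carton of books+pallet of tiles+box of bearings: weight 5+4+2=11, value 23+68+59=150
- pallet of tiles+box of bearings: weight 4+2=6, value 68+59=127
- carton of books+pallet of tiles: weight 5+4=9, value 23+68=91
- carton of books+box of bearings: weight 5+2=7, value 23+59=82
- pallet of tiles: weight 4, value 68
Best: $150.

$150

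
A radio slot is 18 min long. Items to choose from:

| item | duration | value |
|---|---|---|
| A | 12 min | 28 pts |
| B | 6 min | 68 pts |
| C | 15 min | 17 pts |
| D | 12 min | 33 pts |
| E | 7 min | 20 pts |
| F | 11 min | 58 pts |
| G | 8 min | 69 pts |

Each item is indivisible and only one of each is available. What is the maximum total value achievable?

Check high-value combinations within 18 min:
- B+G: duration 6+8=14, value 68+69=137
- B+F: duration 6+11=17, value 68+58=126
- B+D: duration 6+12=18, value 68+33=101
- A+B: duration 12+6=18, value 28+68=96
Best: 137 pts.

137 pts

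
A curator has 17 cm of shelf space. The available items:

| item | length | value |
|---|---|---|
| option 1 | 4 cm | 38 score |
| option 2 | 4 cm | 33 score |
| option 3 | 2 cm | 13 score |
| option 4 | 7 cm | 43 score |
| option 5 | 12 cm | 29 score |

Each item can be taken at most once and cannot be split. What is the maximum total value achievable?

Check high-value combinations within 17 cm:
- option 1+option 2+option 3+option 4: length 4+4+2+7=17, value 38+33+13+43=127
- option 1+option 2+option 4: length 4+4+7=15, value 38+33+43=114
- option 1+option 3+option 4: length 4+2+7=13, value 38+13+43=94
- option 2+option 3+option 4: length 4+2+7=13, value 33+13+43=89
- option 1+option 2+option 3: length 4+4+2=10, value 38+33+13=84
Best: 127 score.

127 score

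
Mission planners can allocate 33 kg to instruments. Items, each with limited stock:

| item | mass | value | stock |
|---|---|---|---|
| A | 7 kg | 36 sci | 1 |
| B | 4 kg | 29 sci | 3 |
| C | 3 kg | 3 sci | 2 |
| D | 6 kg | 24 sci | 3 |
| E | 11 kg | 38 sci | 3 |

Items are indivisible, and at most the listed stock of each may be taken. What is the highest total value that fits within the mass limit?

171 sci

Top feasible selections:
- 1×A + 3×B + 2×D: mass 31, value 171
- 1×A + 2×B + 3×D: mass 33, value 166
Best: 171 sci.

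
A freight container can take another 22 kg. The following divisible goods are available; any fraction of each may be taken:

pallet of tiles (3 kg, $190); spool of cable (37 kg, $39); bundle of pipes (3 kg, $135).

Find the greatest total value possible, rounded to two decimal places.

Take in order of value per unit:
- pallet of tiles (190/3 per unit): all 3 → value 190, running total 190.00
- bundle of pipes (135/3 per unit): all 3 → value 135, running total 325.00
- spool of cable (39/37 per unit): 16 of 37 → value 16×39/37 = 16.8649, running total 341.86
Total 341.86.

341.86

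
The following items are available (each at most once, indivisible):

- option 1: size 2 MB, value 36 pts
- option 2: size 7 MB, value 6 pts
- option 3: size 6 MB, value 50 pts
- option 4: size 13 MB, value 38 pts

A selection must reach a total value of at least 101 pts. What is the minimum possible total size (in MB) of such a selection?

21

Subsets with value ≥ 101, sorted by total size:
- option 1+option 3+option 4: size 21, value 124
- option 1+option 2+option 3+option 4: size 28, value 130
Minimum size: 21 MB.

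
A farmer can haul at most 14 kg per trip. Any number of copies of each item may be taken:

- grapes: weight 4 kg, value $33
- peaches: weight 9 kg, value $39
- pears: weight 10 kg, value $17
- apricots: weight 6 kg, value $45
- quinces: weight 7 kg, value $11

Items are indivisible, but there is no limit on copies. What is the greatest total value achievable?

Best value-per-unit is grapes at 33/4; filling with it alone gives 3×33 = 99.
Optimal mix: 2×grapes + 1×apricots → weight 14, value 111.

$111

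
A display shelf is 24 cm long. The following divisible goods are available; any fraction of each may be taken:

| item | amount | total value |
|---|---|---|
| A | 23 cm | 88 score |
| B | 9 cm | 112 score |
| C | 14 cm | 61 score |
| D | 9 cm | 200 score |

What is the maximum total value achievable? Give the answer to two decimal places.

338.14

Take in order of value per unit:
- D (200/9 per unit): all 9 → value 200, running total 200.00
- B (112/9 per unit): all 9 → value 112, running total 312.00
- C (61/14 per unit): 6 of 14 → value 6×61/14 = 26.1429, running total 338.14
Total 338.14.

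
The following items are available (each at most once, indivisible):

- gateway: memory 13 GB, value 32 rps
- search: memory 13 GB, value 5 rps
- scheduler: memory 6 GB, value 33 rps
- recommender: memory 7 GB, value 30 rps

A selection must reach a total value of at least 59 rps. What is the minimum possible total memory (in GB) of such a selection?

13

Subsets with value ≥ 59, sorted by total memory:
- scheduler+recommender: memory 13, value 63
- gateway+scheduler: memory 19, value 65
- gateway+recommender: memory 20, value 62
Minimum memory: 13 GB.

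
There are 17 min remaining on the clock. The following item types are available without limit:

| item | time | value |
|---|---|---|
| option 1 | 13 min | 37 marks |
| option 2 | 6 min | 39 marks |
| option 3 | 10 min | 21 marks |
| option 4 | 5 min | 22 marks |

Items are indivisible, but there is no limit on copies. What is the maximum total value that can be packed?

Best value-per-unit is option 2 at 39/6; filling with it alone gives 2×39 = 78.
Optimal mix: 2×option 2 + 1×option 4 → time 17, value 100.

100 marks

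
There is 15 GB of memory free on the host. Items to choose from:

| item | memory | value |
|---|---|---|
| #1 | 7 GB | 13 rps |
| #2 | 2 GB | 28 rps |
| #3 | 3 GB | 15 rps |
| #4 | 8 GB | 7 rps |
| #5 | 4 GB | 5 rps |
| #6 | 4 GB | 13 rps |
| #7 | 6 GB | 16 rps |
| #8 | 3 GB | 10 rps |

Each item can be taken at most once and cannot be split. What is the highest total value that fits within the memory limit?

72 rps

Check high-value combinations within 15 GB:
- #2+#3+#6+#7: memory 2+3+4+6=15, value 28+15+13+16=72
- #2+#3+#7+#8: memory 2+3+6+3=14, value 28+15+16+10=69
- #2+#6+#7+#8: memory 2+4+6+3=15, value 28+13+16+10=67
Best: 72 rps.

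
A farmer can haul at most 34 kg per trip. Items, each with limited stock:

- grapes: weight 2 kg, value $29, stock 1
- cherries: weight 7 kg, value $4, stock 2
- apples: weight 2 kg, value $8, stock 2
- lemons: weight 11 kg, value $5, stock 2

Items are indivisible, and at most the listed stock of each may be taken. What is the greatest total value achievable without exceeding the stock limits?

$58

Best selections within weight 34 and stock limits:
- 1×grapes + 2×cherries + 2×apples + 1×lemons: weight 31, value 58
- 1×grapes + 2×apples + 2×lemons: weight 28, value 55
Best: $58.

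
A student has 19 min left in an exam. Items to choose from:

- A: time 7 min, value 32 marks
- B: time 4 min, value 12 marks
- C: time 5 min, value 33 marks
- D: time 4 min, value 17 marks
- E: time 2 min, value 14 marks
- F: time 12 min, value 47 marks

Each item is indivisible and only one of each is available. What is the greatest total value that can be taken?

96 marks

This is a 0/1 knapsack; check combinations near the capacity.
- A+C+D+E: time 7+5+4+2=18, value 32+33+17+14=96
- C+E+F: time 5+2+12=19, value 33+14+47=94
- A+B+C+E: time 7+4+5+2=18, value 32+12+33+14=91
- A+C+D: time 7+5+4=16, value 32+33+17=82
- C+F: time 5+12=17, value 33+47=80
Best: 96 marks.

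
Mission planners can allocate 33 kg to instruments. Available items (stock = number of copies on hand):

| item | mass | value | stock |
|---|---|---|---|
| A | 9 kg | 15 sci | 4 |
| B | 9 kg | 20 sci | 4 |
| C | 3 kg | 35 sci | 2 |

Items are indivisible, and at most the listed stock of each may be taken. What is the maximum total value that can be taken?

Best selections within mass 33 and stock limits:
- 3×B + 2×C: mass 33, value 130
- 1×A + 2×B + 2×C: mass 33, value 125
- 2×A + 1×B + 2×C: mass 33, value 120
Best: 130 sci.

130 sci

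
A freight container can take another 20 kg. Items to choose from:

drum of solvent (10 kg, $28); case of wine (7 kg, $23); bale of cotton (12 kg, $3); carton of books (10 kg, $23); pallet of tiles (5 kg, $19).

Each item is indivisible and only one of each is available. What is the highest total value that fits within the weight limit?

This is a 0/1 knapsack; check combinations near the capacity.
- drum of solvent+case of wine: weight 10+7=17, value 28+23=51
- drum of solvent+carton of books: weight 10+10=20, value 28+23=51
- drum of solvent+pallet of tiles: weight 10+5=15, value 28+19=47
- case of wine+carton of books: weight 7+10=17, value 23+23=46
Best: $51.

$51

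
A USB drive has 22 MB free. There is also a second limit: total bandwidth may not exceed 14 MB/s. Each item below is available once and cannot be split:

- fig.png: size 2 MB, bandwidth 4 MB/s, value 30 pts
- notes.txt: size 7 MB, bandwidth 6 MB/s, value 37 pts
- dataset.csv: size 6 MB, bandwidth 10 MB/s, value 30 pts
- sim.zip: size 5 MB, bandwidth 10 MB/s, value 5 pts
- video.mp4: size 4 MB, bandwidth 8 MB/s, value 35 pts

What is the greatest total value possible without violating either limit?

72 pts

Feasible sets respecting both limits:
- notes.txt+video.mp4: size 11, bandwidth 14, value 72
- fig.png+notes.txt: size 9, bandwidth 10, value 67
- fig.png+video.mp4: size 6, bandwidth 12, value 65
- fig.png+dataset.csv: size 8, bandwidth 14, value 60
Best: 72 pts.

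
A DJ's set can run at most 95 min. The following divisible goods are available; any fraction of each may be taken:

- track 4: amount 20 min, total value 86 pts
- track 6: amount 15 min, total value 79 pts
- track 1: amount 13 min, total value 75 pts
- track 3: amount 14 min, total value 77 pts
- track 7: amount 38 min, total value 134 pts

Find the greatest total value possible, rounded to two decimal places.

433.37

Take in order of value per unit:
- track 1 (75/13 per unit): all 13 → value 75, running total 75.00
- track 3 (77/14 per unit): all 14 → value 77, running total 152.00
- track 6 (79/15 per unit): all 15 → value 79, running total 231.00
- track 4 (86/20 per unit): all 20 → value 86, running total 317.00
- track 7 (134/38 per unit): 33 of 38 → value 33×134/38 = 116.3684, running total 433.37
Total 433.37.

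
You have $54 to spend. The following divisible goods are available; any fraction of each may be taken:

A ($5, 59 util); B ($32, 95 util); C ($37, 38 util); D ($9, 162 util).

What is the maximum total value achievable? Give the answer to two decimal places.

324.22

Take in order of value per unit:
- D (162/9 per unit): all 9 → value 162, running total 162.00
- A (59/5 per unit): all 5 → value 59, running total 221.00
- B (95/32 per unit): all 32 → value 95, running total 316.00
- C (38/37 per unit): 8 of 37 → value 8×38/37 = 8.2162, running total 324.22
Total 324.22.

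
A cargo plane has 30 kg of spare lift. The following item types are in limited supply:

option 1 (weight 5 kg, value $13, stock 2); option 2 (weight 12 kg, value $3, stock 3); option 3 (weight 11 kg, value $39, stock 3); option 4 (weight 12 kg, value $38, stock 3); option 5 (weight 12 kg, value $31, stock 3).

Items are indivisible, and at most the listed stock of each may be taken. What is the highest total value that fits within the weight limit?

$91

Top feasible selections:
- 1×option 1 + 2×option 3: weight 27, value 91
- 1×option 1 + 1×option 3 + 1×option 4: weight 28, value 90
- 1×option 1 + 2×option 4: weight 29, value 89
- 1×option 1 + 1×option 3 + 1×option 5: weight 28, value 83
Best: $91.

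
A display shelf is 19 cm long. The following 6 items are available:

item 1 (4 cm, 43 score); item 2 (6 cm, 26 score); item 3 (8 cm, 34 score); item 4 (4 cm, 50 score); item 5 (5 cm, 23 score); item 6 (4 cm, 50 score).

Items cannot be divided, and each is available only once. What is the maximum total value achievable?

169 score

Check high-value combinations within 19 cm:
- item 1+item 2+item 4+item 6: length 4+6+4+4=18, value 43+26+50+50=169
- item 1+item 4+item 5+item 6: length 4+4+5+4=17, value 43+50+23+50=166
- item 2+item 4+item 5+item 6: length 6+4+5+4=19, value 26+50+23+50=149
- item 1+item 4+item 6: length 4+4+4=12, value 43+50+50=143
Best: 169 score.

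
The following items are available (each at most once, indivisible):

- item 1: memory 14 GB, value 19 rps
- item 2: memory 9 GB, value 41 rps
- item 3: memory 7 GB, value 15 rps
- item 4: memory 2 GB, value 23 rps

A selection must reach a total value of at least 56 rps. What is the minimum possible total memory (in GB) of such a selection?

11

Subsets with value ≥ 56, sorted by total memory:
- item 2+item 4: memory 11, value 64
- item 2+item 3: memory 16, value 56
Minimum memory: 11 GB.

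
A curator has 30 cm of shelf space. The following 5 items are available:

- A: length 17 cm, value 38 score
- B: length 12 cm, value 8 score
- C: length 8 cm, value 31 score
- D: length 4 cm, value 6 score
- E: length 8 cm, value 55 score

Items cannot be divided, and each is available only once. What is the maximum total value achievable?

Check high-value combinations within 30 cm:
- A+D+E: length 17+4+8=29, value 38+6+55=99
- B+C+E: length 12+8+8=28, value 8+31+55=94
- A+E: length 17+8=25, value 38+55=93
- C+D+E: length 8+4+8=20, value 31+6+55=92
Best: 99 score.

99 score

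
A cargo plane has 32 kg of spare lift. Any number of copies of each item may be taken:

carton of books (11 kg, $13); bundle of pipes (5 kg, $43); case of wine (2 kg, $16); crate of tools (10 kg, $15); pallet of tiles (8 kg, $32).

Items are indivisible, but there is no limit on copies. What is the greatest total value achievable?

Best value-per-unit is bundle of pipes at 43/5; filling with it alone gives 6×43 = 258.
Optimal mix: 6×bundle of pipes + 1×case of wine → weight 32, value 274.

$274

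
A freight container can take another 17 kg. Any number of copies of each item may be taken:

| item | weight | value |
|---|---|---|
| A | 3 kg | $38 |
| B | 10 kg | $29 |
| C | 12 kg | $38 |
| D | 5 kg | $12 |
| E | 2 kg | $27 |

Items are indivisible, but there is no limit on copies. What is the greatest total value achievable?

$227

Best value-per-unit is E at 27/2; filling with it alone gives 8×27 = 216.
Optimal mix: 1×A + 7×E → weight 17, value 227.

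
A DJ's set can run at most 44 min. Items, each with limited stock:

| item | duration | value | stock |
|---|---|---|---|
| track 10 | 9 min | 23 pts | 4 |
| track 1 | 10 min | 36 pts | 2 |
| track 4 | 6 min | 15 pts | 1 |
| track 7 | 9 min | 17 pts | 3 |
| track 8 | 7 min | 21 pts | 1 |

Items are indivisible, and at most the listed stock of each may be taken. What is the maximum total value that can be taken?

Best selections within duration 44 and stock limits:
- 2×track 10 + 2×track 1 + 1×track 4: duration 44, value 133
- 1×track 10 + 2×track 1 + 1×track 4 + 1×track 8: duration 42, value 131
- 1×track 10 + 2×track 1 + 1×track 4 + 1×track 7: duration 44, value 127
Best: 133 pts.

133 pts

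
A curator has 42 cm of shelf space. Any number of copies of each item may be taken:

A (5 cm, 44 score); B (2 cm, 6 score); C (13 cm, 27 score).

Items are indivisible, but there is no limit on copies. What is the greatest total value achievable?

358 score

Best value-per-unit is A at 44/5; filling with it alone gives 8×44 = 352.
Optimal mix: 8×A + 1×B → length 42, value 358.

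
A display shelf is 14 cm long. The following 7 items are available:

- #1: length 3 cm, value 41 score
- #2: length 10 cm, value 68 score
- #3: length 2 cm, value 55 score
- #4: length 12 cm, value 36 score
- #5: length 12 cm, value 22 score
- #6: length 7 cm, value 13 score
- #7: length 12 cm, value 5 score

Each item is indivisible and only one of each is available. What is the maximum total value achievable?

This is a 0/1 knapsack; check combinations near the capacity.
- #2+#3: length 10+2=12, value 68+55=123
- #1+#3+#6: length 3+2+7=12, value 41+55+13=109
- #1+#2: length 3+10=13, value 41+68=109
- #1+#3: length 3+2=5, value 41+55=96
Best: 123 score.

123 score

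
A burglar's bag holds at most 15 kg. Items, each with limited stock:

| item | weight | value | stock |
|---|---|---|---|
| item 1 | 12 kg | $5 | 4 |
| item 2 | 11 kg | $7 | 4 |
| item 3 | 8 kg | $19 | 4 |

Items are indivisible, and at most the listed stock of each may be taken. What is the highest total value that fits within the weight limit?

Top feasible selections:
- 1×item 3: weight 8, value 19
- 1×item 2: weight 11, value 7
- 1×item 1: weight 12, value 5
Best: $19.

$19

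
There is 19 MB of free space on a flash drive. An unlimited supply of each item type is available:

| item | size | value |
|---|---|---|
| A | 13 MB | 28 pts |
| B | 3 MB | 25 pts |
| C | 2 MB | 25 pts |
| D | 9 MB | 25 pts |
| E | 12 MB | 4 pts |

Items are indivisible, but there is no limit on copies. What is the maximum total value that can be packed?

225 pts

Best value-per-unit is C at 25/2; filling with it alone gives 9×25 = 225.
Optimal mix: 1×B + 8×C → size 19, value 225.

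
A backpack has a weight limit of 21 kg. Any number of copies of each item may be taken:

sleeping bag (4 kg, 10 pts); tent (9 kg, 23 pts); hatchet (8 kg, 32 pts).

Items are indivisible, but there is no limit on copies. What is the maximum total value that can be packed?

74 pts

Best value-per-unit is hatchet at 32/8; filling with it alone gives 2×32 = 64.
Optimal mix: 1×sleeping bag + 2×hatchet → weight 20, value 74.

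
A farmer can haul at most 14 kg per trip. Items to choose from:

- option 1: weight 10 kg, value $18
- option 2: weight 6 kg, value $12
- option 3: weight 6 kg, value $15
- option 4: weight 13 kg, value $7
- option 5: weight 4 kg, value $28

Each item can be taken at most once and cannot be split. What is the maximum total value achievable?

$46

Check high-value combinations within 14 kg:
- option 1+option 5: weight 10+4=14, value 18+28=46
- option 3+option 5: weight 6+4=10, value 15+28=43
- option 2+option 5: weight 6+4=10, value 12+28=40
Best: $46.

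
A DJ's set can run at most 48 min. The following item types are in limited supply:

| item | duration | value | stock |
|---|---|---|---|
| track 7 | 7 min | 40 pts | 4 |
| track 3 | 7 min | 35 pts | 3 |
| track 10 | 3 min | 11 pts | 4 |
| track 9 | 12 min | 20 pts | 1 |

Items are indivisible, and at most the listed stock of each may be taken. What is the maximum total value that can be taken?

Top feasible selections:
- 4×track 7 + 2×track 3 + 2×track 10: duration 48, value 252
- 3×track 7 + 3×track 3 + 2×track 10: duration 48, value 247
- 4×track 7 + 2×track 3 + 1×track 10: duration 45, value 241
Best: 252 pts.

252 pts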